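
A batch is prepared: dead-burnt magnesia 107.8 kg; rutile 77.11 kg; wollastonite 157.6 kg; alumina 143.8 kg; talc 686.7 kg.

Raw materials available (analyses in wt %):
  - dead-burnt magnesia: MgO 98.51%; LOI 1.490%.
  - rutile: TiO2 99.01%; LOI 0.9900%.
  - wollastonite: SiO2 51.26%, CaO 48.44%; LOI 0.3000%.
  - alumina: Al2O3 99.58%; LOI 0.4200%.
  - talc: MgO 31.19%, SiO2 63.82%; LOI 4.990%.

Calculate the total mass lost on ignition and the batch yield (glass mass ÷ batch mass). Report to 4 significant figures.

LOI loss = 37.71 kg; glass = 1135 kg; yield = 96.78%

The working math runs at full float precision throughout. Intermediates are displayed with 4-significant-digit rounding in the working; every reported value takes exactly one rounding. The derived quantities are carried in exact precision (ignition loss, the five compositions, the totals, net glass mass, the yield) starting from the weights on 1135 kg of glass as quoted within question or answer.
LOI of each material in turn:
  dead-burnt magnesia: 107.8 × 0.01490 = 1.606 kg
  rutile: 77.11 × 0.009900 = 0.7634 kg
  wollastonite: 157.6 × 0.003000 = 0.4728 kg
  alumina: 143.8 × 0.004200 = 0.6040 kg
  talc: 686.7 × 0.04990 = 34.27 kg
Total LOI = 37.71 kg
Glass = batch − LOI = 1173 − 37.71 = 1135 kg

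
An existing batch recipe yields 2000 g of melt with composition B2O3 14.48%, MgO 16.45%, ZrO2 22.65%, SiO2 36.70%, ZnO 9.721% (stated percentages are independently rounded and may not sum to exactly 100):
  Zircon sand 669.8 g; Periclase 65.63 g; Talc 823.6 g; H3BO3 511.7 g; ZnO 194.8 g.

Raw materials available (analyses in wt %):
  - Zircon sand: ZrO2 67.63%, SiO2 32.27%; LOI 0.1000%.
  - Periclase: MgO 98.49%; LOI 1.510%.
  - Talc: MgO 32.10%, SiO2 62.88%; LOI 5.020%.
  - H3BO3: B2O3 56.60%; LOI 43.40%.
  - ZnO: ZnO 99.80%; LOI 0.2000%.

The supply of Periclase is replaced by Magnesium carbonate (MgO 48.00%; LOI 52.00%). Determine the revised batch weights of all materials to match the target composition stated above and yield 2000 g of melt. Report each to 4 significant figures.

Revised batch per 2000 g melt:
  Zircon sand: 669.8 g
  Magnesium carbonate: 134.7 g
  Talc: 823.6 g
  H3BO3: 511.7 g
  ZnO: 194.8 g
Total batch = 2335 g; LOI loss = 334.5 g

In-progress results appear with 4-significant-digit rounding across the worked steps; the whole derivation holds exact precision at every stage — each reported figure takes exactly one rounding; the derived quantities, including the five compositions, the yield, ignition loss, glass mass, totals, are computed from the batch weights at 2000 g of glass in full precision as given in either problem or answer.
Per-oxide target masses for 2000 g melt:
  B2O3: 14.48% × 2000 = 289.6 g
  MgO: 16.45% × 2000 = 329.0 g
  ZrO2: 22.65% × 2000 = 453.0 g
  SiO2: 36.70% × 2000 = 734.0 g
  ZnO: 9.721% × 2000 = 194.4 g
Verifying the oxide balance working from each reported weight, at the basis given (summed amounts equal target values within answer rounding):
  B2O3: 511.7·0.5660 = 289.6 g (target 289.6 g)
  MgO: 134.7·0.4800 + 823.6·0.3210 = 329.0 g (target 329.0 g)
  ZrO2: 669.8·0.6763 = 453.0 g (target 453.0 g)
  SiO2: 669.8·0.3227 + 823.6·0.6288 = 734.0 g (target 734.0 g)
  ZnO: 194.8·0.9980 = 194.4 g (target 194.4 g)
Consistency of the glass mass: whole batch net of LOI = 2000 g (oxide target masses add up to 2000 g; the stated basis being 2000 g — differing by rounding only).
Summing the batch: Σ batch = 2335 g; LOI loss = Σ batch·LOI = 334.5 g; the yield ratio, glass ÷ batch: 85.67%.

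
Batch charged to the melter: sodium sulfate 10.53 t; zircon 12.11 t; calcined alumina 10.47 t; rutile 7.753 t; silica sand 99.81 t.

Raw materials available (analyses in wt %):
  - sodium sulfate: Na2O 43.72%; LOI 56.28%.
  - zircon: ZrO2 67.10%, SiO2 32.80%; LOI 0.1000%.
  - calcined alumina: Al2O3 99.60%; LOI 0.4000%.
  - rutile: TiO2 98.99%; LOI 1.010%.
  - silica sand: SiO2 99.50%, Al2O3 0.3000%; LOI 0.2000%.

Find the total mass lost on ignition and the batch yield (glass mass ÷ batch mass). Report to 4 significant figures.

LOI loss = 6.258 t; glass = 134.4 t; yield = 95.55%

The working math maintains full float precision through the solve. The intermediate values are printed rounded to four significant digits — each reported number undergoes a single rounding — the derived quantities (totals, net glass mass, ignition loss, the yield, five oxide percentages) are recomputed at full float precision using the weight values for 134.4 t of glass, precisely as stated by problem or answer.
Loss on ignition, line by line:
  sodium sulfate: 10.53 × 0.5628 = 5.926 t
  zircon: 12.11 × 0.001000 = 0.01211 t
  calcined alumina: 10.47 × 0.004000 = 0.04188 t
  rutile: 7.753 × 0.01010 = 0.07831 t
  silica sand: 99.81 × 0.002000 = 0.1996 t
Total LOI = 6.258 t
Glass = batch − LOI = 140.7 − 6.258 = 134.4 t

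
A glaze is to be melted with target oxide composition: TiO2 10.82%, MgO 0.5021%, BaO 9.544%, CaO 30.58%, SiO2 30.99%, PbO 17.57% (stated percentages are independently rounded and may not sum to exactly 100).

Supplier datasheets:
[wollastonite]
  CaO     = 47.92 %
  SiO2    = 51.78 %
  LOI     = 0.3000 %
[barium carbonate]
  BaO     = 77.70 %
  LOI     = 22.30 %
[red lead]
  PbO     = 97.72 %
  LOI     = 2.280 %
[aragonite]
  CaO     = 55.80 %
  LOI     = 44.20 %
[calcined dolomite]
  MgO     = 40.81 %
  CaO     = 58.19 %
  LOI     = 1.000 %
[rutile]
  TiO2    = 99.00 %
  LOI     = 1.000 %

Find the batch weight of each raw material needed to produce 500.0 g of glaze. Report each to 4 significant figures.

Batch per 500.0 g glaze:
  wollastonite: 299.2 g
  barium carbonate: 61.42 g
  red lead: 89.90 g
  aragonite: 10.61 g
  calcined dolomite: 6.152 g
  rutile: 54.65 g
Total batch = 521.9 g; LOI loss = 21.94 g; yield = 95.80%

The whole derivation runs at full precision in every operation — working values are printed rounded to 4 significant digits between the steps — each reported number takes just one rounding; all derived quantities, including the yield, the six compositions, glass mass, ignition loss, the totals, are carried from the batch weights for 500.0 g of glass at full precision, exactly as printed in the problem or answer text.
Oxide-by-oxide targets in 500.0 g glaze:
  TiO2: 10.82% × 500.0 = 54.10 g
  MgO: 0.5021% × 500.0 = 2.510 g
  BaO: 9.544% × 500.0 = 47.72 g
  CaO: 30.58% × 500.0 = 152.9 g
  SiO2: 30.99% × 500.0 = 155.0 g
  PbO: 17.57% × 500.0 = 87.85 g
A balance pass over the oxides, applying the batch weights above, relative to the basis at hand (delivered sums recover each target given rounding of the digits):
  TiO2: 54.65·0.9900 = 54.10 g (target 54.10 g)
  MgO: 6.152·0.4081 = 2.511 g (target 2.510 g)
  BaO: 61.42·0.7770 = 47.72 g (target 47.72 g)
  CaO: 299.2·0.4792 + 10.61·0.5580 + 6.152·0.5819 = 152.9 g (target 152.9 g)
  SiO2: 299.2·0.5178 = 154.9 g (target 155.0 g)
  PbO: 89.90·0.9772 = 87.85 g (target 87.85 g)
Consistency of the glass mass: Σ batch − LOI loss = 500.0 g (targets for the oxides total 500.0 g; versus the stated basis of 500.0 g — deltas are rounding alone).
Total batch = Σ batch = 521.9 g; ignition loss, Σ(batch × LOI) = 21.94 g; yield, glass over the total, = 95.80%.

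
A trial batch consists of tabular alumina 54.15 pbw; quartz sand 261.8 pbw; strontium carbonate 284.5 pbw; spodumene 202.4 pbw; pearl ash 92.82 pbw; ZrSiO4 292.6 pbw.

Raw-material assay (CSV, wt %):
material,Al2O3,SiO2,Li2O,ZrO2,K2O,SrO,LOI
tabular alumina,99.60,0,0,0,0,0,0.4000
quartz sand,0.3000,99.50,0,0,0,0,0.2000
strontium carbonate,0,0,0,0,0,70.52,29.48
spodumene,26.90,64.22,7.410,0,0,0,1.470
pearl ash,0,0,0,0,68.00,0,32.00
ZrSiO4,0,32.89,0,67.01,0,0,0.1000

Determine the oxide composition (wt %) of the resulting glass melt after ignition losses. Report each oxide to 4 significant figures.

Mid-chain values are printed (rounded to 4 significant figures) when written out — every computation holds full float precision end to end — a single rounding produces each reported result; all derived quantities, which include the totals, LOI, six oxide percentages, yield, net glass mass, are carried at exact precision, as given in problem or answer, from the batch weights on 1071 pbw of glass.
Delivered oxide masses:
  Al2O3: 54.15·0.9960 + 261.8·0.003000 + 202.4·0.2690 = 109.2 pbw
  SiO2: 261.8·0.9950 + 202.4·0.6422 + 292.6·0.3289 = 486.7 pbw
  Li2O: 202.4·0.07410 = 15.00 pbw
  ZrO2: 292.6·0.6701 = 196.1 pbw
  K2O: 92.82·0.6800 = 63.12 pbw
  SrO: 284.5·0.7052 = 200.6 pbw
LOI: 54.15·0.004000 + 261.8·0.002000 + 284.5·0.2948 + 202.4·0.01470 + 92.82·0.3200 + 292.6·0.001000 = 117.6 pbw
Glass = total batch minus LOI = 1188 − 117.6 = 1071 pbw (= Σ oxide masses)
oxide / glass × 100 gives the wt %

Glass mass = 1071 pbw (batch 1188 − LOI 117.6).
Composition: Al2O3 10.20%, SiO2 45.46%, Li2O 1.401%, ZrO2 18.31%, K2O 5.895%, SrO 18.74%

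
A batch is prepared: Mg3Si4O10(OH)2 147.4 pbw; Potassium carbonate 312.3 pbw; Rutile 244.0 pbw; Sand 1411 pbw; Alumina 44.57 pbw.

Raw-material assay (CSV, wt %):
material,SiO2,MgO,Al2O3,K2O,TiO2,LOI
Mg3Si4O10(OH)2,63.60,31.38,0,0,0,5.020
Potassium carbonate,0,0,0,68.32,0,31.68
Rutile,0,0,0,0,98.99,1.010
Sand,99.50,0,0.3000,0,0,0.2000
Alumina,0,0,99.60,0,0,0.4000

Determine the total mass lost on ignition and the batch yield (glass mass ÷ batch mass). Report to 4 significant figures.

Working values appear rounded to 4 significant digits at each printed step — each numeric step holds full precision in all steps — every reported number carries a single rounding. Derived quantities are carried at full precision (ignition loss, yield, the totals, net glass mass, five oxide percentages) starting from the weights per 2047 pbw of glass as set out in the problem or the answer.
Material-by-material LOI:
  Mg3Si4O10(OH)2: 147.4 × 0.05020 = 7.399 pbw
  Potassium carbonate: 312.3 × 0.3168 = 98.94 pbw
  Rutile: 244.0 × 0.01010 = 2.464 pbw
  Sand: 1411 × 0.002000 = 2.822 pbw
  Alumina: 44.57 × 0.004000 = 0.1783 pbw
Total LOI = 111.8 pbw
Glass = batch − LOI = 2159 − 111.8 = 2047 pbw

LOI loss = 111.8 pbw; glass = 2047 pbw; yield = 94.82%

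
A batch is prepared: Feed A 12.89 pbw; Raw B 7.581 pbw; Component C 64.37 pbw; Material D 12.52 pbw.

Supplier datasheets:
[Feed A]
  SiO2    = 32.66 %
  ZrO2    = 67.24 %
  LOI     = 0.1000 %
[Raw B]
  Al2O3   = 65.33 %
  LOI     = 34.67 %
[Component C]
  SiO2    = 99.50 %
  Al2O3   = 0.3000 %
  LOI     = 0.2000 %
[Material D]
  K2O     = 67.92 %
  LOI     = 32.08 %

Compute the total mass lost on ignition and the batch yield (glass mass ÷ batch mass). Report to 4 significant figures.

The working math carries full float precision from first step to last. The intermediate values are displayed rounded to 4 significant digits in the working. Each reported value takes exactly one rounding. Derived quantities, which include glass mass, the four compositions, yield, the totals, LOI, are rebuilt in full precision, precisely as stated by either problem or answer, from the batch weights on 90.57 pbw of glass.
Per-material ignition loss:
  Feed A: 12.89 × 0.001000 = 0.01289 pbw
  Raw B: 7.581 × 0.3467 = 2.628 pbw
  Component C: 64.37 × 0.002000 = 0.1287 pbw
  Material D: 12.52 × 0.3208 = 4.016 pbw
Total LOI = 6.786 pbw
Glass = batch − LOI = 97.36 − 6.786 = 90.57 pbw

LOI loss = 6.786 pbw; glass = 90.57 pbw; yield = 93.03%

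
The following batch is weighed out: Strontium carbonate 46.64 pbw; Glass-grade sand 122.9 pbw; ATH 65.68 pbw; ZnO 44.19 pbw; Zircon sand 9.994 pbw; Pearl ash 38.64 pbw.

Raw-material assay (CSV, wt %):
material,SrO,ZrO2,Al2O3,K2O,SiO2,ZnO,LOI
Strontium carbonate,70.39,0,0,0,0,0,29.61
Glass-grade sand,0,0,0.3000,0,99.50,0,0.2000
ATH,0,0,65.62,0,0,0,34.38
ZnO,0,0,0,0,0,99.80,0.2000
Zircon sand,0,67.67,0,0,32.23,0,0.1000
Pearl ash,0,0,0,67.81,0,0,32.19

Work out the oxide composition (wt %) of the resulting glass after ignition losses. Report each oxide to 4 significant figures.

Glass mass = 278.9 pbw (batch 328.0 − LOI 49.17).
Composition: SrO 11.77%, ZrO2 2.425%, Al2O3 15.59%, K2O 9.396%, SiO2 45.01%, ZnO 15.81%

Mid-chain values are shown rounded to four significant digits when written out; every computation holds full float precision at each step. Every reported result includes exactly one rounding. The derived quantities are computed starting from the weights on 278.9 pbw of glass at full precision (LOI, the yield, totals, six oxide percentages, net glass mass) as written in either problem or answer.
Oxide masses out of the charge:
  SrO: 46.64·0.7039 = 32.83 pbw
  ZrO2: 9.994·0.6767 = 6.763 pbw
  Al2O3: 122.9·0.003000 + 65.68·0.6562 = 43.47 pbw
  K2O: 38.64·0.6781 = 26.20 pbw
  SiO2: 122.9·0.9950 + 9.994·0.3223 = 125.5 pbw
  ZnO: 44.19·0.9980 = 44.10 pbw
LOI: 46.64·0.2961 + 122.9·0.002000 + 65.68·0.3438 + 44.19·0.002000 + 9.994·0.001000 + 38.64·0.3219 = 49.17 pbw
batch − LOI leaves glass = 328.0 − 49.17 = 278.9 pbw (= the summed oxide contributions)
percent share: oxide ÷ glass, ×100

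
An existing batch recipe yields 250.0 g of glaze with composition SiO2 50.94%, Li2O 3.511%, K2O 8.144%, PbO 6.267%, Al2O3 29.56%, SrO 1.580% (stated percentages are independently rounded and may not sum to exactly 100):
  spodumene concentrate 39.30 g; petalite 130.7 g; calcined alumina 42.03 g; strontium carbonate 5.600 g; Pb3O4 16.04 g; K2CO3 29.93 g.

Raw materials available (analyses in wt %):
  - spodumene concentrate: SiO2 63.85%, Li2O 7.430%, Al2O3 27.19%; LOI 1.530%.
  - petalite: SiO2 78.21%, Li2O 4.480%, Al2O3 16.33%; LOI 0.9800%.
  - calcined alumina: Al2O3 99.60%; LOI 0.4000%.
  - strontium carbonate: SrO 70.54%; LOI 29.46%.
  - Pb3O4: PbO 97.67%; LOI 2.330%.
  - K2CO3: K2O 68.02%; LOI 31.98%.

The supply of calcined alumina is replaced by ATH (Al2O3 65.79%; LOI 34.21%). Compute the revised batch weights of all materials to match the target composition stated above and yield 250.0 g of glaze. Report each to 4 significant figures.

Revised batch per 250.0 g glaze:
  spodumene concentrate: 39.30 g
  petalite: 130.7 g
  ATH: 63.63 g
  strontium carbonate: 5.600 g
  Pb3O4: 16.04 g
  K2CO3: 29.93 g
Total batch = 285.2 g; LOI loss = 35.25 g

Each numeric step carries full float precision in all steps — values along the way are printed rounded to 4 significant digits on the page. Every reported figure takes exactly one rounding — all derived quantities (LOI, totals, glass mass, six oxide percentages, yield) are recomputed from the batch weights at 250.0 g of glass in full float precision, precisely as stated by problem or answer.
Target masses of each oxide per 250.0 g glaze:
  SiO2: 50.94% × 250.0 = 127.4 g
  Li2O: 3.511% × 250.0 = 8.778 g
  K2O: 8.144% × 250.0 = 20.36 g
  PbO: 6.267% × 250.0 = 15.67 g
  Al2O3: 29.56% × 250.0 = 73.90 g
  SrO: 1.580% × 250.0 = 3.950 g
Verifying the oxide balance on the weights just shown, against the basis in use (target by target, the sums agree up to rounding of the answer):
  SiO2: 39.30·0.6385 + 130.7·0.7821 = 127.3 g (target 127.4 g)
  Li2O: 39.30·0.07430 + 130.7·0.04480 = 8.775 g (target 8.778 g)
  K2O: 29.93·0.6802 = 20.36 g (target 20.36 g)
  PbO: 16.04·0.9767 = 15.67 g (target 15.67 g)
  Al2O3: 39.30·0.2719 + 130.7·0.1633 + 63.63·0.6579 = 73.89 g (target 73.90 g)
  SrO: 5.600·0.7054 = 3.950 g (target 3.950 g)
Glass-mass bookkeeping: the batch minus its LOI: 250.0 g (targets for the oxides total 250.0 g; basis as stated: 250.0 g — gaps are rounding artifacts).
Total batch = Σ batch = 285.2 g; Σ batch·LOI gives LOI loss = 35.25 g; glass ÷ batch gives a yield of 87.64%.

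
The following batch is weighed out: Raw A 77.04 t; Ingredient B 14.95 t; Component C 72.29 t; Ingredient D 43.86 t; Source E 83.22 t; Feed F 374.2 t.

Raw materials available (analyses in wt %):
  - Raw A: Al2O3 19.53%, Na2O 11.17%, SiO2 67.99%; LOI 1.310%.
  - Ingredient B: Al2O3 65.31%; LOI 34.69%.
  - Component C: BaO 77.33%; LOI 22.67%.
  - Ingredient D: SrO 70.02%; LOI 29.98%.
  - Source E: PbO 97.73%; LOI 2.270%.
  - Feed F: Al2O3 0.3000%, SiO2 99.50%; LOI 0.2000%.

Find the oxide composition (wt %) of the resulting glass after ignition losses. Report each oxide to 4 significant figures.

Each numeric step holds exact precision end to end. In-progress results are shown, rounded to 4 significant figures, across the worked steps. Exactly one rounding is applied to each reported number. Derived quantities (the yield, glass mass, LOI, the totals, the six compositions) are rebuilt from the batch weights for 627.2 t of glass at full float precision, as given in problem or answer.
Oxide-by-oxide delivered mass:
  Al2O3: 77.04·0.1953 + 14.95·0.6531 + 374.2·0.003000 = 25.93 t
  Na2O: 77.04·0.1117 = 8.605 t
  PbO: 83.22·0.9773 = 81.33 t
  SrO: 43.86·0.7002 = 30.71 t
  SiO2: 77.04·0.6799 + 374.2·0.9950 = 424.7 t
  BaO: 72.29·0.7733 = 55.90 t
LOI: 77.04·0.01310 + 14.95·0.3469 + 72.29·0.2267 + 43.86·0.2998 + 83.22·0.02270 + 374.2·0.002000 = 38.37 t
Resulting glass, batch − LOI: 665.6 − 38.37 = 627.2 t (= the summed oxide contributions)
wt % = 100 × oxide mass / glass mass

Glass mass = 627.2 t (batch 665.6 − LOI 38.37).
Composition: Al2O3 4.135%, Na2O 1.372%, PbO 12.97%, SrO 4.897%, SiO2 67.72%, BaO 8.913%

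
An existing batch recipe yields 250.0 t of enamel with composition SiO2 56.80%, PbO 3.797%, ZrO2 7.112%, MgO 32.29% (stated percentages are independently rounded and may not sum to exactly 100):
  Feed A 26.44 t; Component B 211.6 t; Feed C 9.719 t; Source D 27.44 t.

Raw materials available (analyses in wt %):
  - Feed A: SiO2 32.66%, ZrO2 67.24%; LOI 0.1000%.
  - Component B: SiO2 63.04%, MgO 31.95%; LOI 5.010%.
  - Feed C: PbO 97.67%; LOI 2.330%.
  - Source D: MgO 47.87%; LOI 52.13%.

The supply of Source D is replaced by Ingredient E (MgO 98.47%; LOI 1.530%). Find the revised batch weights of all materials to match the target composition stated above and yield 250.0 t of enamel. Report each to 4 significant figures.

All arithmetic carries exact precision from start to finish. Intermediates are displayed, with 4-significant-figure rounding, at each printed step. Every reported result is rounded a single time. Derived quantities, including the totals, the yield, LOI, glass mass, the four compositions, are re-derived starting from the weights per 250.0 t of glass in full precision as they appear in question or answer.
The oxide mass targets at 250.0 t enamel:
  SiO2: 56.80% × 250.0 = 142.0 t
  PbO: 3.797% × 250.0 = 9.492 t
  ZrO2: 7.112% × 250.0 = 17.78 t
  MgO: 32.29% × 250.0 = 80.72 t
Oxide-by-oxide audit working from each reported weight, on the stated basis (sums match the target masses once rounding is allowed for):
  SiO2: 26.44·0.3266 + 211.6·0.6304 = 142.0 t (target 142.0 t)
  PbO: 9.719·0.9767 = 9.493 t (target 9.492 t)
  ZrO2: 26.44·0.6724 = 17.78 t (target 17.78 t)
  MgO: 211.6·0.3195 + 13.34·0.9847 = 80.74 t (target 80.72 t)
Auditing the glass mass value: batch Σ − ignition loss = 250.0 t (targets for the oxides total 250.0 t; stated basis 250.0 t — deltas are rounding alone).
Summing the batch: Σ batch = 261.1 t; LOI loss = Σ batch·LOI = 11.06 t; the yield ratio, glass ÷ batch: 95.76%.

Revised batch per 250.0 t enamel:
  Feed A: 26.44 t
  Component B: 211.6 t
  Feed C: 9.719 t
  Ingredient E: 13.34 t
Total batch = 261.1 t; LOI loss = 11.06 t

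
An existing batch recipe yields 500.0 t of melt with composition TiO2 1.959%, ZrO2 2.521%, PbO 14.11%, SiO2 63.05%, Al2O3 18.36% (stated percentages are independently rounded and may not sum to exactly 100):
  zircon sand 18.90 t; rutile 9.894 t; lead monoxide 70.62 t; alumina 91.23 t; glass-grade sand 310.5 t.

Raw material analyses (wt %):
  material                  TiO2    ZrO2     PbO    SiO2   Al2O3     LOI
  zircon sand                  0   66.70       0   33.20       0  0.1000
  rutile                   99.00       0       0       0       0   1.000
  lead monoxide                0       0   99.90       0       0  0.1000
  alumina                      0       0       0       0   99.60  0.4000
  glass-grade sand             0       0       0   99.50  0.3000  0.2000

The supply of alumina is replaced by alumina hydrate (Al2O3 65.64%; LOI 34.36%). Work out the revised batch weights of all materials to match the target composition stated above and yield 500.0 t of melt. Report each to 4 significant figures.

Revised batch per 500.0 t melt:
  zircon sand: 18.90 t
  rutile: 9.894 t
  lead monoxide: 70.62 t
  alumina hydrate: 138.4 t
  glass-grade sand: 310.5 t
Total batch = 548.3 t; LOI loss = 48.36 t

Exact precision is kept through every step; working values are printed (rounded to four significant figures) at each printed step; each reported value includes exactly one rounding; the derived quantities (totals, the yield, net glass mass, ignition loss, five oxide percentages) are computed from the batch weights at 500.0 t of glass in full precision, exactly as printed in the problem or answer text.
The oxide mass targets at 500.0 t melt:
  TiO2: 1.959% × 500.0 = 9.795 t
  ZrO2: 2.521% × 500.0 = 12.60 t
  PbO: 14.11% × 500.0 = 70.55 t
  SiO2: 63.05% × 500.0 = 315.2 t
  Al2O3: 18.36% × 500.0 = 91.80 t
Sums-versus-targets review applying the batch weights above, against the basis in use (summed amounts equal target values within answer rounding):
  TiO2: 9.894·0.9900 = 9.795 t (target 9.795 t)
  ZrO2: 18.90·0.6670 = 12.61 t (target 12.60 t)
  PbO: 70.62·0.9990 = 70.55 t (target 70.55 t)
  SiO2: 18.90·0.3320 + 310.5·0.9950 = 315.2 t (target 315.2 t)
  Al2O3: 138.4·0.6564 + 310.5·0.003000 = 91.78 t (target 91.80 t)
Glass-mass closure: total charge less LOI = 500.0 t (summing oxide targets gives 500.0 t; against the stated basis, 500.0 t — any gap is answer rounding).
Adding the batch up: Σ batch = 548.3 t; LOI loss = Σ batch·LOI = 48.36 t; the yield ratio, glass ÷ batch: 91.18%.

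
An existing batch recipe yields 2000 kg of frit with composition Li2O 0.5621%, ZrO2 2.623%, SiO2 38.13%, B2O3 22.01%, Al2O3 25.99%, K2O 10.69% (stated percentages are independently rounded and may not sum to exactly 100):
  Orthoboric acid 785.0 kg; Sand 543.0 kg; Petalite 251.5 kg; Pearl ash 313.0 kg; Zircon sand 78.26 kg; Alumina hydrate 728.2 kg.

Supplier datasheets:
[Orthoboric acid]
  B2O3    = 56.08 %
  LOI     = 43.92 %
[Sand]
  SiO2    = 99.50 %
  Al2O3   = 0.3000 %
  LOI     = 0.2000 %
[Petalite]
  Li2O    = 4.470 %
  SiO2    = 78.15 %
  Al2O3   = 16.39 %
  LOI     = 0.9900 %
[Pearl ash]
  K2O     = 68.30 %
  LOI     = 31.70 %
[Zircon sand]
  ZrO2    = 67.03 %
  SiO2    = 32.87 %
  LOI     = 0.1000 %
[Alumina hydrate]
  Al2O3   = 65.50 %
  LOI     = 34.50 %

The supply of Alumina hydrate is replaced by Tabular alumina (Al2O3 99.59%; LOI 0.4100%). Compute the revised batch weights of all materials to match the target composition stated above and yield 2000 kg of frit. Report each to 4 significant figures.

Revised batch per 2000 kg frit:
  Orthoboric acid: 785.0 kg
  Sand: 543.0 kg
  Petalite: 251.5 kg
  Pearl ash: 313.0 kg
  Zircon sand: 78.26 kg
  Tabular alumina: 478.9 kg
Total batch = 2450 kg; LOI loss = 449.6 kg

All internal work carries full float precision end to end; intermediates appear rounded to 4 significant digits as written. Each reported number carries a single rounding. Derived quantities are re-derived in full float precision (yield, six oxide percentages, totals, glass mass, LOI) using the weight values at 2000 kg of glass as they appear in the problem or the answer.
Oxide-by-oxide targets in 2000 kg frit:
  Li2O: 0.5621% × 2000 = 11.24 kg
  ZrO2: 2.623% × 2000 = 52.46 kg
  SiO2: 38.13% × 2000 = 762.6 kg
  B2O3: 22.01% × 2000 = 440.2 kg
  Al2O3: 25.99% × 2000 = 519.8 kg
  K2O: 10.69% × 2000 = 213.8 kg
Balance tally, oxide-wise, given the weights on record, under the basis named above (oxide sums agree with the targets within answer rounding):
  Li2O: 251.5·0.04470 = 11.24 kg (target 11.24 kg)
  ZrO2: 78.26·0.6703 = 52.46 kg (target 52.46 kg)
  SiO2: 543.0·0.9950 + 251.5·0.7815 + 78.26·0.3287 = 762.6 kg (target 762.6 kg)
  B2O3: 785.0·0.5608 = 440.2 kg (target 440.2 kg)
  Al2O3: 543.0·0.003000 + 251.5·0.1639 + 478.9·0.9959 = 519.8 kg (target 519.8 kg)
  K2O: 313.0·0.6830 = 213.8 kg (target 213.8 kg)
Glass-mass closure: whole batch net of LOI = 2000 kg (per-oxide target masses sum to 2000 kg; against the stated basis, 2000 kg — gaps are rounding artifacts).
Summing the batch: Σ batch = 2450 kg; LOI loss = Σ batch·LOI = 449.6 kg; the yield ratio, glass ÷ batch: 81.65%.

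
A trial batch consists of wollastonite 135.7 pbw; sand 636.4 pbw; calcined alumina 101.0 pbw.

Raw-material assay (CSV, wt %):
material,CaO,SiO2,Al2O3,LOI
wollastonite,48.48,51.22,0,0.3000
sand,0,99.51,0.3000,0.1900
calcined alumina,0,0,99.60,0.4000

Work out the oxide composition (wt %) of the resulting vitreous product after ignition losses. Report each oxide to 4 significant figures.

Glass mass = 871.1 pbw (batch 873.1 − LOI 2.020).
Composition: CaO 7.552%, SiO2 80.68%, Al2O3 11.77%

Rounding to four significant digits applies to every in-between result as displayed — all internal work runs at full precision through the solve. Exactly one rounding is applied to each reported value; the derived quantities, which include totals, net glass mass, three oxide percentages, the yield, ignition loss, are carried in full float precision, as quoted within the problem or answer text, from the weighed amounts per 871.1 pbw of glass.
Per-oxide mass from batch:
  CaO: 135.7·0.4848 = 65.79 pbw
  SiO2: 135.7·0.5122 + 636.4·0.9951 = 702.8 pbw
  Al2O3: 636.4·0.003000 + 101.0·0.9960 = 102.5 pbw
LOI: 135.7·0.003000 + 636.4·0.001900 + 101.0·0.004000 = 2.020 pbw
Net of LOI, the glass mass = 873.1 − 2.020 = 871.1 pbw (matching Σ of the oxides)
wt % = oxide mass / glass mass × 100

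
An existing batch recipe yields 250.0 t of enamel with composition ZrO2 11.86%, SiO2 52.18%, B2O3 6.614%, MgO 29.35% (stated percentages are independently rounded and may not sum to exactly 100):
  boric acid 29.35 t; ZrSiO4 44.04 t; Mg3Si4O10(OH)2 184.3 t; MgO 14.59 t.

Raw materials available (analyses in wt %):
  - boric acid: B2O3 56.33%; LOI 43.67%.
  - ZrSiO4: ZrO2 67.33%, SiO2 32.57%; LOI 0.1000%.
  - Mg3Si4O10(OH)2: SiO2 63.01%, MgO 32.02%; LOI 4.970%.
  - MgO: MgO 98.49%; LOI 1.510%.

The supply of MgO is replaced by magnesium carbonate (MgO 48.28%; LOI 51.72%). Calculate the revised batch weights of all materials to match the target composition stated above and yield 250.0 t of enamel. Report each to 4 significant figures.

Revised batch per 250.0 t enamel:
  boric acid: 29.35 t
  ZrSiO4: 44.04 t
  Mg3Si4O10(OH)2: 184.3 t
  magnesium carbonate: 29.77 t
Total batch = 287.5 t; LOI loss = 37.42 t

Working values are displayed rounded to 4 significant figures — all arithmetic keeps full float precision at every stage. Every reported number carries a single rounding. All derived quantities are computed from the batch weights at 250.0 t of glass at exact precision (LOI, four oxide percentages, the totals, yield, glass mass) as given in question or answer.
Oxide-by-oxide targets in 250.0 t enamel:
  ZrO2: 11.86% × 250.0 = 29.65 t
  SiO2: 52.18% × 250.0 = 130.4 t
  B2O3: 6.614% × 250.0 = 16.54 t
  MgO: 29.35% × 250.0 = 73.38 t
Per-oxide balance check per the reported batch figures, relative to the basis at hand (every target is met by its sum once rounding is allowed for):
  ZrO2: 44.04·0.6733 = 29.65 t (target 29.65 t)
  SiO2: 44.04·0.3257 + 184.3·0.6301 = 130.5 t (target 130.4 t)
  B2O3: 29.35·0.5633 = 16.53 t (target 16.54 t)
  MgO: 184.3·0.3202 + 29.77·0.4828 = 73.39 t (target 73.38 t)
Glass-mass bookkeeping: net batch after ignition = 250.0 t (the targets, summed, come to 250.0 t; versus the stated basis of 250.0 t — a pure rounding effect).
Whole-batch sum: Σ batch = 287.5 t; LOI removed, Σ of batch·LOI: 37.42 t; glass ÷ batch gives a yield of 86.98%.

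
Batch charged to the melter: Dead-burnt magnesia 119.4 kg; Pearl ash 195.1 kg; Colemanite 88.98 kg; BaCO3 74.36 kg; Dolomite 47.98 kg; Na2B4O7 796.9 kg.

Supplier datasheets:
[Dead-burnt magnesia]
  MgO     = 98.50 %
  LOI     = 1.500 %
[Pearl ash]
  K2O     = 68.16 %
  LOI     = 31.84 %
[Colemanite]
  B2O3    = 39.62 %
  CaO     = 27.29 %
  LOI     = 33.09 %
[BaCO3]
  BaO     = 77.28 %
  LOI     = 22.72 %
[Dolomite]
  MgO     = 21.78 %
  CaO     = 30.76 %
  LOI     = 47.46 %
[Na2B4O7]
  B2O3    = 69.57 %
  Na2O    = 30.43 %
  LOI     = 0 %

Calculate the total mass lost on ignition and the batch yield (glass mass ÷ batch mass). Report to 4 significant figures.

LOI loss = 133.0 kg; glass = 1190 kg; yield = 89.94%

The working math maintains exact precision in every operation. The intermediate values appear rounded to 4 significant figures when written out — each reported number receives exactly one rounding. Derived quantities are recomputed in full precision (ignition loss, the yield, the six compositions, net glass mass, the totals) starting from the weights at 1190 kg of glass, as written in either problem or answer.
LOI of each material in turn:
  Dead-burnt magnesia: 119.4 × 0.01500 = 1.791 kg
  Pearl ash: 195.1 × 0.3184 = 62.12 kg
  Colemanite: 88.98 × 0.3309 = 29.44 kg
  BaCO3: 74.36 × 0.2272 = 16.89 kg
  Dolomite: 47.98 × 0.4746 = 22.77 kg
  Na2B4O7: 796.9 × 0 = 0 kg
Total LOI = 133.0 kg
Glass = batch − LOI = 1323 − 133.0 = 1190 kg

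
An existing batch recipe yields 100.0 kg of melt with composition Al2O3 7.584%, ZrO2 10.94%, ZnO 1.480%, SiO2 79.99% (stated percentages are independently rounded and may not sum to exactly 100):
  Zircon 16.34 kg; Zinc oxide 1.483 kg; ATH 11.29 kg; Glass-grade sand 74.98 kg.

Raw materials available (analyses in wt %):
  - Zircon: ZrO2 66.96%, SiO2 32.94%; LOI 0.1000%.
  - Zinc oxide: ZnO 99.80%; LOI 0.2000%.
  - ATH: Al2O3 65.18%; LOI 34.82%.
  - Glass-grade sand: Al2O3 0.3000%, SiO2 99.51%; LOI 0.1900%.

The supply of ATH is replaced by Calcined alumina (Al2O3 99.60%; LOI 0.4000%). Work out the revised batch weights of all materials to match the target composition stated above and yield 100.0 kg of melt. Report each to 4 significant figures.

Working values appear with 4-significant-figure rounding within the worked lines; every computation runs at full float precision end to end; exactly one rounding goes into every reported figure — the derived quantities, which include LOI, yield, four oxide percentages, net glass mass, the totals, are carried in full precision, exactly as printed in question or answer, starting from the weights for 100.0 kg of glass.
Target oxide masses per 100.0 kg melt:
  Al2O3: 7.584% × 100.0 = 7.584 kg
  ZrO2: 10.94% × 100.0 = 10.94 kg
  ZnO: 1.480% × 100.0 = 1.480 kg
  SiO2: 79.99% × 100.0 = 79.99 kg
Oxide-by-oxide audit per the reported batch figures, against the basis in use (oxide sums agree with the targets inside rounding margins):
  Al2O3: 7.389·0.9960 + 74.98·0.003000 = 7.584 kg (target 7.584 kg)
  ZrO2: 16.34·0.6696 = 10.94 kg (target 10.94 kg)
  ZnO: 1.483·0.9980 = 1.480 kg (target 1.480 kg)
  SiO2: 16.34·0.3294 + 74.98·0.9951 = 79.99 kg (target 79.99 kg)
Auditing the glass mass value: Σ batch − LOI loss = 100.0 kg (targets for the oxides total 99.99 kg; with the basis standing at 100.0 kg — deltas are rounding alone).
Adding the batch up: Σ batch = 100.2 kg; LOI loss = Σ batch·LOI = 0.1913 kg; as yield: glass ÷ batch → 99.81%.

Revised batch per 100.0 kg melt:
  Zircon: 16.34 kg
  Zinc oxide: 1.483 kg
  Calcined alumina: 7.389 kg
  Glass-grade sand: 74.98 kg
Total batch = 100.2 kg; LOI loss = 0.1913 kg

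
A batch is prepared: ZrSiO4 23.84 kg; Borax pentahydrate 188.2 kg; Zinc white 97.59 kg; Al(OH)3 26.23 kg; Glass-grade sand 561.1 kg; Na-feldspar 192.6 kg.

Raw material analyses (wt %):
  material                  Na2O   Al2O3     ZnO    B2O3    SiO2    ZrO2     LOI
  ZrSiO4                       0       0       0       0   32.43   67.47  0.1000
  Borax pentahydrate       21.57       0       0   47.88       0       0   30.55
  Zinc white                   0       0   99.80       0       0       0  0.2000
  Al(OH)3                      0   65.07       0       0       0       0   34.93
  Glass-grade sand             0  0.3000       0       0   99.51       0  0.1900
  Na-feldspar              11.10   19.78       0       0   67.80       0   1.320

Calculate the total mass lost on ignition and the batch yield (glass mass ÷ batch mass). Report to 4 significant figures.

LOI loss = 70.48 kg; glass = 1019 kg; yield = 93.53%

Mid-chain values are displayed rounded to four significant digits as written; the whole derivation holds exact precision at each step — every reported figure is rounded exactly once. Derived quantities (yield, six oxide percentages, ignition loss, the totals, net glass mass) are recomputed at exact precision from the weighed amounts at 1019 kg of glass, as written in problem or answer.
LOI of each material in turn:
  ZrSiO4: 23.84 × 0.001000 = 0.02384 kg
  Borax pentahydrate: 188.2 × 0.3055 = 57.50 kg
  Zinc white: 97.59 × 0.002000 = 0.1952 kg
  Al(OH)3: 26.23 × 0.3493 = 9.162 kg
  Glass-grade sand: 561.1 × 0.001900 = 1.066 kg
  Na-feldspar: 192.6 × 0.01320 = 2.542 kg
Total LOI = 70.48 kg
Glass = batch − LOI = 1090 − 70.48 = 1019 kg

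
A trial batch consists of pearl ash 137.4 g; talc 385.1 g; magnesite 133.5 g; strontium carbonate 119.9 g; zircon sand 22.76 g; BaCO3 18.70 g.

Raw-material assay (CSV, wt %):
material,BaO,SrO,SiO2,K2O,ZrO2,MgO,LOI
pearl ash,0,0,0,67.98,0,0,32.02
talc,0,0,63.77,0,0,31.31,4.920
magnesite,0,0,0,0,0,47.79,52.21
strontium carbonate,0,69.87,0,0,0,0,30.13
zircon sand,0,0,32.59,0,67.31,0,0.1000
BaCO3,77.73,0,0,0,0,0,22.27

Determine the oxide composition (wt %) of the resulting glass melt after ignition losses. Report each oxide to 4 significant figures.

Working values are shown (rounded to four significant figures) when written out — exact precision is carried at every stage; a single rounding yields every reported value; the derived quantities are recomputed at full float precision (net glass mass, the six compositions, yield, the totals, LOI) from the weighed amounts on 644.4 g of glass as they appear in problem or answer.
Oxide masses out of the charge:
  BaO: 18.70·0.7773 = 14.54 g
  SrO: 119.9·0.6987 = 83.77 g
  SiO2: 385.1·0.6377 + 22.76·0.3259 = 253.0 g
  K2O: 137.4·0.6798 = 93.40 g
  ZrO2: 22.76·0.6731 = 15.32 g
  MgO: 385.1·0.3131 + 133.5·0.4779 = 184.4 g
LOI: 137.4·0.3202 + 385.1·0.04920 + 133.5·0.5221 + 119.9·0.3013 + 22.76·0.001000 + 18.70·0.2227 = 173.0 g
The glass mass, total less LOI, = 817.4 − 173.0 = 644.4 g (consistent with Σ oxide mass)
percent share: oxide ÷ glass, ×100

Glass mass = 644.4 g (batch 817.4 − LOI 173.0).
Composition: BaO 2.256%, SrO 13.00%, SiO2 39.26%, K2O 14.49%, ZrO2 2.377%, MgO 28.61%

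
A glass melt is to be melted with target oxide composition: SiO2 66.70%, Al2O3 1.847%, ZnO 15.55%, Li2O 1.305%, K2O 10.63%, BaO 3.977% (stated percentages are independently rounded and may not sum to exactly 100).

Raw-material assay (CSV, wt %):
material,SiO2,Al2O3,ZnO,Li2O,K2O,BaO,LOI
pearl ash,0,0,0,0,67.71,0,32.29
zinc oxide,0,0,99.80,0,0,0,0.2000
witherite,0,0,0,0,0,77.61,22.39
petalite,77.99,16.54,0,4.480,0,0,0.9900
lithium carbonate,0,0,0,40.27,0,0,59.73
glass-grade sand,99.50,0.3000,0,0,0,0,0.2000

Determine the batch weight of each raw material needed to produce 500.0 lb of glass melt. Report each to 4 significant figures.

All arithmetic keeps full float precision all the way through; the intermediate values are displayed rounded to four significant figures — a single rounding finalizes each reported figure; all derived quantities (the six compositions, glass mass, the yield, the totals, ignition loss) are recomputed from the batch weights per 500.0 lb of glass in exact precision, as quoted within question or answer.
Oxide mass targets, per 500.0 lb glass melt:
  SiO2: 66.70% × 500.0 = 333.5 lb
  Al2O3: 1.847% × 500.0 = 9.235 lb
  ZnO: 15.55% × 500.0 = 77.75 lb
  Li2O: 1.305% × 500.0 = 6.525 lb
  K2O: 10.63% × 500.0 = 53.15 lb
  BaO: 3.977% × 500.0 = 19.89 lb
Per-oxide balance check with the batch weights as given, against the basis in use (every target is met by its sum inside rounding margins):
  SiO2: 50.47·0.7799 + 295.6·0.9950 = 333.5 lb (target 333.5 lb)
  Al2O3: 50.47·0.1654 + 295.6·0.003000 = 9.235 lb (target 9.235 lb)
  ZnO: 77.91·0.9980 = 77.75 lb (target 77.75 lb)
  Li2O: 50.47·0.04480 + 10.59·0.4027 = 6.526 lb (target 6.525 lb)
  K2O: 78.50·0.6771 = 53.15 lb (target 53.15 lb)
  BaO: 25.62·0.7761 = 19.88 lb (target 19.89 lb)
The glass-mass cross-check: total batch − LOI = 500.0 lb (the Σ of target masses is 500.0 lb; the stated basis being 500.0 lb — rounding explains the deltas).
Adding the batch up: Σ batch = 538.7 lb; LOI loss = Σ batch·LOI = 38.66 lb; the yield ratio, glass ÷ batch: 92.82%.

Batch per 500.0 lb glass melt:
  pearl ash: 78.50 lb
  zinc oxide: 77.91 lb
  witherite: 25.62 lb
  petalite: 50.47 lb
  lithium carbonate: 10.59 lb
  glass-grade sand: 295.6 lb
Total batch = 538.7 lb; LOI loss = 38.66 lb; yield = 92.82%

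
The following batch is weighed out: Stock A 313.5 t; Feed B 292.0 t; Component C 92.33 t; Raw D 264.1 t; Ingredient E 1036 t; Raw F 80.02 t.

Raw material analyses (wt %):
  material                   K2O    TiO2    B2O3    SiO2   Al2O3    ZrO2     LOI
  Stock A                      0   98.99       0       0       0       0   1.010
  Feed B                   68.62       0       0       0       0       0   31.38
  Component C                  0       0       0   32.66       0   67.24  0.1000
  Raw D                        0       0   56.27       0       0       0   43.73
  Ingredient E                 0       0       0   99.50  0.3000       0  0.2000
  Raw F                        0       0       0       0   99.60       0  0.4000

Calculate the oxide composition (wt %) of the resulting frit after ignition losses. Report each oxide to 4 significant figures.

Glass mass = 1865 t (batch 2078 − LOI 212.8).
Composition: K2O 10.74%, TiO2 16.64%, B2O3 7.968%, SiO2 56.88%, Al2O3 4.440%, ZrO2 3.329%

The whole derivation runs at exact precision all the way through — mid-chain values are displayed, with 4-significant-digit rounding, on the page. Every reported number takes a single rounding. All derived quantities (glass mass, the yield, the totals, ignition loss, the six compositions) are recomputed using the weight values on 1865 t of glass in full float precision as given in question or answer.
Per-oxide mass from batch:
  K2O: 292.0·0.6862 = 200.4 t
  TiO2: 313.5·0.9899 = 310.3 t
  B2O3: 264.1·0.5627 = 148.6 t
  SiO2: 92.33·0.3266 + 1036·0.9950 = 1061 t
  Al2O3: 1036·0.003000 + 80.02·0.9960 = 82.81 t
  ZrO2: 92.33·0.6724 = 62.08 t
LOI: 313.5·0.01010 + 292.0·0.3138 + 92.33·0.001000 + 264.1·0.4373 + 1036·0.002000 + 80.02·0.004000 = 212.8 t
Glass mass = batch − LOI = 2078 − 212.8 = 1865 t (equal to the oxide-mass sum)
percent by weight: oxide/glass ×100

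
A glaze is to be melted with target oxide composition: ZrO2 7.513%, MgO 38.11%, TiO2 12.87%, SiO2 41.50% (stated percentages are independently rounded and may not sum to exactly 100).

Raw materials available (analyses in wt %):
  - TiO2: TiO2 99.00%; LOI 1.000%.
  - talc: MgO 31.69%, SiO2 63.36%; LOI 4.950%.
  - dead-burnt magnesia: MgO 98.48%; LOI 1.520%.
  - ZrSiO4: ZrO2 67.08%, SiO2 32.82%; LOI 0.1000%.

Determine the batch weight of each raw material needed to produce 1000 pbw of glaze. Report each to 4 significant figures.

Batch per 1000 pbw glaze:
  TiO2: 130.0 pbw
  talc: 597.0 pbw
  dead-burnt magnesia: 194.9 pbw
  ZrSiO4: 112.0 pbw
Total batch = 1034 pbw; LOI loss = 33.93 pbw; yield = 96.72%

In-progress results appear, with 4-significant-digit rounding, at each printed step — all arithmetic carries full precision at all times — each reported result takes exactly one rounding; all derived quantities, which include glass mass, the yield, the four compositions, totals, LOI, are carried at exact precision, as written in question or answer, from the weighed amounts at 1000 pbw of glass.
Oxide-by-oxide targets in 1000 pbw glaze:
  ZrO2: 7.513% × 1000 = 75.13 pbw
  MgO: 38.11% × 1000 = 381.1 pbw
  TiO2: 12.87% × 1000 = 128.7 pbw
  SiO2: 41.50% × 1000 = 415.0 pbw
Oxide-by-oxide audit given the weights on record, under the basis named above (every target is met by its sum modulo rounding of the values):
  ZrO2: 112.0·0.6708 = 75.13 pbw (target 75.13 pbw)
  MgO: 597.0·0.3169 + 194.9·0.9848 = 381.1 pbw (target 381.1 pbw)
  TiO2: 130.0·0.9900 = 128.7 pbw (target 128.7 pbw)
  SiO2: 597.0·0.6336 + 112.0·0.3282 = 415.0 pbw (target 415.0 pbw)
Glass-mass sanity pass: net batch after ignition = 1000 pbw (targets for the oxides total 999.9 pbw; with the basis standing at 1000 pbw — a pure rounding effect).
Batch total: Σ batch = 1034 pbw; ignition loss, Σ(batch × LOI) = 33.93 pbw; yield = glass ÷ total batch = 96.72%.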